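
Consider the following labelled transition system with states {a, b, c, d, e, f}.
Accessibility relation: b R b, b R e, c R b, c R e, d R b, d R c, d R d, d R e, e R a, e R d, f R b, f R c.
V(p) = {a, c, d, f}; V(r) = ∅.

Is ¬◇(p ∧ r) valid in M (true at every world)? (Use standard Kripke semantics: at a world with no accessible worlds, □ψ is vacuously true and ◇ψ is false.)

Let φ = ¬◇(p ∧ r). Evaluate φ at each world:
  a (successors ∅): φ is true.
  b (successors {b, e}): φ is true.
  c (successors {b, e}): φ is true.
  d (successors {b, c, d, e}): φ is true.
  e (successors {a, d}): φ is true.
  f (successors {b, c}): φ is true.
For instance, at e:
  At e: ◇(p ∧ r) is false, so ¬◇(p ∧ r) is true.
    At e: ◇(p ∧ r) requires p ∧ r at some successor in {a, d}.
      At a: p ∧ r is false.
      At d: p ∧ r is false.
    So ◇(p ∧ r) is false at e.

Yes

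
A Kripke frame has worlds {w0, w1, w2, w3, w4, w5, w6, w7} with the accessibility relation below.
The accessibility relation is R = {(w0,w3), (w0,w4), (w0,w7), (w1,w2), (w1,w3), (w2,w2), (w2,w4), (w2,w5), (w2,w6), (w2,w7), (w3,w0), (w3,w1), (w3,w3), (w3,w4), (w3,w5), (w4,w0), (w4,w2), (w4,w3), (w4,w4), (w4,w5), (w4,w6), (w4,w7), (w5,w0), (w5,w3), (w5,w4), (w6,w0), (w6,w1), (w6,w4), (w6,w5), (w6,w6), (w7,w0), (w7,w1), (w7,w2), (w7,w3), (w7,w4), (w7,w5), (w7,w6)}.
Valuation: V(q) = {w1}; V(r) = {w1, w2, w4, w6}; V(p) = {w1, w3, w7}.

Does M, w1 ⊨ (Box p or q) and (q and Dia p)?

At w1: Box p or q is true, q and Dia p is true, so (Box p or q) and (q and Dia p) is true.
  At w1: Box p is false, q is true, so Box p or q is true.
    At w1: Box p requires p at every successor {w2, w3}.
      p fails at w2, so Box p is false at w1.
  At w1: q is true, Dia p is true, so q and Dia p is true.
    At w1: Dia p requires p at some successor in {w2, w3}.
      p holds at w3, so Dia p is true at w1.

Yes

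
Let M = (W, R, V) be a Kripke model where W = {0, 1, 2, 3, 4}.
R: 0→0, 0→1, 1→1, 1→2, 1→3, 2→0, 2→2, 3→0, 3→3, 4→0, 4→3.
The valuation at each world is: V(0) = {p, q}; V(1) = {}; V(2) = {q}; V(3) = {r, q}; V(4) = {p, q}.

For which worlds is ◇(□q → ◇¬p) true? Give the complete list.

Let φ = ◇(□q → ◇¬p). Evaluate φ at each world:
  0 (successors {0, 1}): φ is true.
  1 (successors {1, 2, 3}): φ is true.
  2 (successors {0, 2}): φ is true.
  3 (successors {0, 3}): φ is true.
  4 (successors {0, 3}): φ is true.
For instance, at 4:
  At 4: ◇(□q → ◇¬p) requires □q → ◇¬p at some successor in {0, 3}.
    □q → ◇¬p holds at 0, so ◇(□q → ◇¬p) is true at 4.
      At 0: □q is false, ◇¬p is true, so □q → ◇¬p is true.
Satisfying worlds: {0, 1, 2, 3, 4}

0, 1, 2, 3, 4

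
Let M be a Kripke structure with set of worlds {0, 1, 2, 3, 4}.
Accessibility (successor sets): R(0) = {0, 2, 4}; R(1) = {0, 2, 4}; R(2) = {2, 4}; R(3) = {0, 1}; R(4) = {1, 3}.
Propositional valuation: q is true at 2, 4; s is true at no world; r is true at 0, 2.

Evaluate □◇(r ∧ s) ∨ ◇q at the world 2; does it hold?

Yes

At 2: □◇(r ∧ s) is false, ◇q is true, so □◇(r ∧ s) ∨ ◇q is true.
  At 2: □◇(r ∧ s) requires ◇(r ∧ s) at every successor {2, 4}.
    ◇(r ∧ s) fails at 2, so □◇(r ∧ s) is false at 2.
      At 2: ◇(r ∧ s) requires r ∧ s at some successor in {2, 4}.
        At 2: r ∧ s is false.
        At 4: r ∧ s is false.
      So ◇(r ∧ s) is false at 2.
  At 2: ◇q requires q at some successor in {2, 4}.
    q holds at 2, so ◇q is true at 2.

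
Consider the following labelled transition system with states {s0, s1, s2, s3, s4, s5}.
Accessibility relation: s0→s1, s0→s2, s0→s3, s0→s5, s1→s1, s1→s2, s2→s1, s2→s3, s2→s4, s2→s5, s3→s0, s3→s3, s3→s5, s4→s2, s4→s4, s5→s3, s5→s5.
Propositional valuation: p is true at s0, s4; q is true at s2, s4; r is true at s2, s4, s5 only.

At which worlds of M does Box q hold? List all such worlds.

Let φ = Box q. Evaluate φ at each world:
  s0 (successors {s1, s2, s3, s5}): φ is false.
  s1 (successors {s1, s2}): φ is false.
  s2 (successors {s1, s3, s4, s5}): φ is false.
  s3 (successors {s0, s3, s5}): φ is false.
  s4 (successors {s2, s4}): φ is true.
  s5 (successors {s3, s5}): φ is false.
For instance, at s0:
  At s0: Box q requires q at every successor {s1, s2, s3, s5}.
    q fails at s1, so Box q is false at s0.
Satisfying worlds: {s4}

s4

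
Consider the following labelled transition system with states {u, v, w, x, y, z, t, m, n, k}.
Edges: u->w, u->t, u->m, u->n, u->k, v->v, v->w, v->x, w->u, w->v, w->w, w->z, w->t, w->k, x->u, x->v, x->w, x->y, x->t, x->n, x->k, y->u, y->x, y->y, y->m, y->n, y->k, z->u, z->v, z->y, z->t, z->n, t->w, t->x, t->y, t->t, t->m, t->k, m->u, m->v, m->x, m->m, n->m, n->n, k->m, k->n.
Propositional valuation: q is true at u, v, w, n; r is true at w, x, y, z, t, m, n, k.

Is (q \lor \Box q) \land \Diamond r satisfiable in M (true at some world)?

Let φ = (q \lor \Box q) \land \Diamond r. Evaluate φ at each world:
  u (successors {w, t, m, n, k}): φ is true.
  v (successors {v, w, x}): φ is true.
  w (successors {u, v, w, z, t, k}): φ is true.
  x (successors {u, v, w, y, t, n, k}): φ is false.
  y (successors {u, x, y, m, n, k}): φ is false.
  z (successors {u, v, y, t, n}): φ is false.
  t (successors {w, x, y, t, m, k}): φ is false.
  m (successors {u, v, x, m}): φ is false.
  n (successors {m, n}): φ is true.
  k (successors {m, n}): φ is false.
Detail at u (witness):
  At u: q \lor \Box q is true, \Diamond r is true, so (q \lor \Box q) \land \Diamond r is true.
    At u: q is true, \Box q is false, so q \lor \Box q is true.
      At u: \Box q requires q at every successor {w, t, m, n, k}.
        q fails at t, so \Box q is false at u.
    At u: \Diamond r requires r at some successor in {w, t, m, n, k}.
      r holds at w, so \Diamond r is true at u.

Yes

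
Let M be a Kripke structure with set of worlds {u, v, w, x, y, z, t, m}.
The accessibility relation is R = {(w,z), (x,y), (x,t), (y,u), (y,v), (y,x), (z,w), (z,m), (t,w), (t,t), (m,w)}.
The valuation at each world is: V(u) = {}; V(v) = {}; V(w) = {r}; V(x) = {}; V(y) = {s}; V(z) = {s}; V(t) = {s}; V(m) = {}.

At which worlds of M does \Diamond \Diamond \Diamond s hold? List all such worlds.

Recall that \Diamond ψ holds at a world iff ψ holds at some accessible world.
Let φ = \Diamond \Diamond \Diamond s. Evaluate φ at each world:
  u (successors ∅): φ is false.
  v (successors ∅): φ is false.
  w (successors {z}): φ is true.
  x (successors {y, t}): φ is true.
  y (successors {u, v, x}): φ is true.
  z (successors {w, m}): φ is true.
  t (successors {w, t}): φ is true.
  m (successors {w}): φ is false.
For instance, at m:
  At m: \Diamond \Diamond \Diamond s requires \Diamond \Diamond s at some successor in {w}.
    At w: \Diamond \Diamond s is false.
  So \Diamond \Diamond \Diamond s is false at m.
Satisfying worlds: {w, x, y, z, t}

w, x, y, z, t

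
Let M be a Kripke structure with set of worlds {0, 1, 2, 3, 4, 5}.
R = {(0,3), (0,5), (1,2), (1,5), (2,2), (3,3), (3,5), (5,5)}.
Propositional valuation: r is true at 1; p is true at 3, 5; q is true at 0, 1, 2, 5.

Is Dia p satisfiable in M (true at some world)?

Yes

Let φ = Dia p. Evaluate φ at each world:
  0 (successors {3, 5}): φ is true.
  1 (successors {2, 5}): φ is true.
  2 (successors {2}): φ is false.
  3 (successors {3, 5}): φ is true.
  4 (successors ∅): φ is false.
  5 (successors {5}): φ is true.
Detail at 0 (witness):
  At 0: Dia p requires p at some successor in {3, 5}.
    p holds at 3, so Dia p is true at 0.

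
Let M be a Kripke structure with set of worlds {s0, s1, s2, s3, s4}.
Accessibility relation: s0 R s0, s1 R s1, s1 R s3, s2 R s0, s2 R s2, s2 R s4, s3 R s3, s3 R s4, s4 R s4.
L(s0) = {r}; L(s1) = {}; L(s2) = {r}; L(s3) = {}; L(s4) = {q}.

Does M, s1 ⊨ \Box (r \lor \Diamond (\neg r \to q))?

At s1: \Box (r \lor \Diamond (\neg r \to q)) requires r \lor \Diamond (\neg r \to q) at every successor {s1, s3}.
  r \lor \Diamond (\neg r \to q) fails at s1, so \Box (r \lor \Diamond (\neg r \to q)) is false at s1.
    At s1: r is false, \Diamond (\neg r \to q) is false, so r \lor \Diamond (\neg r \to q) is false.
      At s1: \Diamond (\neg r \to q) requires \neg r \to q at some successor in {s1, s3}.
        At s1: \neg r \to q is false.
        At s3: \neg r \to q is false.
      So \Diamond (\neg r \to q) is false at s1.

No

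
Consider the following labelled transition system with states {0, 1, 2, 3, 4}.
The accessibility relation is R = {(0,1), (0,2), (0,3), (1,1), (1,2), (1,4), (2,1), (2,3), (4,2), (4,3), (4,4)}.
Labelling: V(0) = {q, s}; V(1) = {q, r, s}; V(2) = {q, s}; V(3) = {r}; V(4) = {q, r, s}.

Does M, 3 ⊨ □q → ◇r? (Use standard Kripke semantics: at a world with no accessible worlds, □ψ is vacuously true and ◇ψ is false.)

Recall that □ψ holds at a world iff ψ holds at every accessible world, and ◇ψ holds iff ψ holds at some accessible world.
At 3: □q is true, ◇r is false, so □q → ◇r is false.
  At 3: no accessible worlds, so □q holds vacuously.
  At 3: no accessible worlds, so ◇r is false.

No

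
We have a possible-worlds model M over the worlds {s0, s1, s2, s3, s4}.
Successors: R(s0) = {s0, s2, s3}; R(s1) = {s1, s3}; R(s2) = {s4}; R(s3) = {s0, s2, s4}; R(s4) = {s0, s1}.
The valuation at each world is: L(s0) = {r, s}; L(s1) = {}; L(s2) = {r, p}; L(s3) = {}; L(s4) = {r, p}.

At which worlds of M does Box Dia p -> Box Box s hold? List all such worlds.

s1, s2, s3, s4

Recall that Box ψ holds at a world iff ψ holds at every accessible world, and Dia ψ holds iff ψ holds at some accessible world.
Let φ = Box Dia p -> Box Box s. Evaluate φ at each world:
  s0 (successors {s0, s2, s3}): φ is false.
  s1 (successors {s1, s3}): φ is true.
  s2 (successors {s4}): φ is true.
  s3 (successors {s0, s2, s4}): φ is true.
  s4 (successors {s0, s1}): φ is true.
For instance, at s0:
  At s0: Box Dia p is true, Box Box s is false, so Box Dia p -> Box Box s is false.
    At s0: Box Dia p requires Dia p at every successor {s0, s2, s3}.
      At s0: Dia p is true.
      At s2: Dia p is true.
      At s3: Dia p is true.
    So Box Dia p is true at s0.
    At s0: Box Box s requires Box s at every successor {s0, s2, s3}.
      Box s fails at s0, so Box Box s is false at s0.
Satisfying worlds: {s1, s2, s3, s4}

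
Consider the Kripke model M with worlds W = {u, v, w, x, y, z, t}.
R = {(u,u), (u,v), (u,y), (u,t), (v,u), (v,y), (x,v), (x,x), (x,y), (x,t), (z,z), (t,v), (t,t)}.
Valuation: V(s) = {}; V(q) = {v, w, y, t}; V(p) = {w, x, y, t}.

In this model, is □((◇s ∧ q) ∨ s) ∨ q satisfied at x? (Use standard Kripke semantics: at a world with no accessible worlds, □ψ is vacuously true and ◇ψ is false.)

No

At x: □((◇s ∧ q) ∨ s) is false, q is false, so □((◇s ∧ q) ∨ s) ∨ q is false.
  At x: □((◇s ∧ q) ∨ s) requires (◇s ∧ q) ∨ s at every successor {v, x, y, t}.
    (◇s ∧ q) ∨ s fails at v, so □((◇s ∧ q) ∨ s) is false at x.
      At v: ◇s ∧ q is false, s is false, so (◇s ∧ q) ∨ s is false.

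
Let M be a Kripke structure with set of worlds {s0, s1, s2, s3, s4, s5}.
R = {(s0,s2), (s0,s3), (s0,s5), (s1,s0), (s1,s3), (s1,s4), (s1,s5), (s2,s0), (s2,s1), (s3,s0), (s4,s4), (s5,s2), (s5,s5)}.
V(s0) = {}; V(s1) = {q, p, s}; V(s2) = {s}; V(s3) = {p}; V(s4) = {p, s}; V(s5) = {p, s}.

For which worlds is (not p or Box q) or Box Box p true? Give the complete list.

Let φ = (not p or Box q) or Box Box p. Evaluate φ at each world:
  s0 (successors {s2, s3, s5}): φ is true.
  s1 (successors {s0, s3, s4, s5}): φ is false.
  s2 (successors {s0, s1}): φ is true.
  s3 (successors {s0}): φ is false.
  s4 (successors {s4}): φ is true.
  s5 (successors {s2, s5}): φ is false.
For instance, at s1:
  At s1: not p or Box q is false, Box Box p is false, so (not p or Box q) or Box Box p is false.
    At s1: not p is false, Box q is false, so not p or Box q is false.
      At s1: Box q requires q at every successor {s0, s3, s4, s5}.
        q fails at s0, so Box q is false at s1.
    At s1: Box Box p requires Box p at every successor {s0, s3, s4, s5}.
      Box p fails at s0, so Box Box p is false at s1.
Satisfying worlds: {s0, s2, s4}

s0, s2, s4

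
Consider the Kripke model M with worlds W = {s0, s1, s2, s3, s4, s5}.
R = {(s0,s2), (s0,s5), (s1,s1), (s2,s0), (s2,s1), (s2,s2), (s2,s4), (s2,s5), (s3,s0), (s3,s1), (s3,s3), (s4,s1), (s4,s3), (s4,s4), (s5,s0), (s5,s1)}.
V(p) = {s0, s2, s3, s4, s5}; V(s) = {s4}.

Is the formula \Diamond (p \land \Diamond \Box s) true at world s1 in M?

No

At s1: \Diamond (p \land \Diamond \Box s) requires p \land \Diamond \Box s at some successor in {s1}.
  At s1: p \land \Diamond \Box s is false.
So \Diamond (p \land \Diamond \Box s) is false at s1.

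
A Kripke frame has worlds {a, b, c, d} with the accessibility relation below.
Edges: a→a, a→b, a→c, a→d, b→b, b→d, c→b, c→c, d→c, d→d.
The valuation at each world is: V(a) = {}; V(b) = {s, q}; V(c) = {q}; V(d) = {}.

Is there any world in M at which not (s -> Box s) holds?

Yes

Recall that Box ψ holds at a world iff ψ holds at every accessible world, and Dia ψ holds iff ψ holds at some accessible world.
Let φ = not (s -> Box s). Evaluate φ at each world:
  a (successors {a, b, c, d}): φ is false.
  b (successors {b, d}): φ is true.
  c (successors {b, c}): φ is false.
  d (successors {c, d}): φ is false.
Detail at b (witness):
  At b: s -> Box s is false, so not (s -> Box s) is true.
    At b: s is true, Box s is false, so s -> Box s is false.
      At b: Box s requires s at every successor {b, d}.
        s fails at d, so Box s is false at b.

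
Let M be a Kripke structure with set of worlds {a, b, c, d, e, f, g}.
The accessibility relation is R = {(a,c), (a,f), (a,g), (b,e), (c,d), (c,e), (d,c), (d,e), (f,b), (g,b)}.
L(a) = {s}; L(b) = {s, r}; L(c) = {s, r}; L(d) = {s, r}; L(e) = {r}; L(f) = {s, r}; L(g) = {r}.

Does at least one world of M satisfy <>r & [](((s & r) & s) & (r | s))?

Let φ = <>r & [](((s & r) & s) & (r | s)). Evaluate φ at each world:
  a (successors {c, f, g}): φ is false.
  b (successors {e}): φ is false.
  c (successors {d, e}): φ is false.
  d (successors {c, e}): φ is false.
  e (successors ∅): φ is false.
  f (successors {b}): φ is true.
  g (successors {b}): φ is true.
Detail at f (witness):
  At f: <>r is true, [](((s & r) & s) & (r | s)) is true, so <>r & [](((s & r) & s) & (r | s)) is true.
    At f: <>r requires r at some successor in {b}.
      r holds at b, so <>r is true at f.
    At f: [](((s & r) & s) & (r | s)) requires ((s & r) & s) & (r | s) at every successor {b}.
      At b: ((s & r) & s) & (r | s) is true.
    So [](((s & r) & s) & (r | s)) is true at f.

Yes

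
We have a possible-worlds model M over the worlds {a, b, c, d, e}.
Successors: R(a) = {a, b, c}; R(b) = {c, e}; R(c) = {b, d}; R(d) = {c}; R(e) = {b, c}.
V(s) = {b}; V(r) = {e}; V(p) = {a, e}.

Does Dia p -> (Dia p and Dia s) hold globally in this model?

Let φ = Dia p -> (Dia p and Dia s). Evaluate φ at each world:
  a (successors {a, b, c}): φ is true.
  b (successors {c, e}): φ is false.
  c (successors {b, d}): φ is true.
  d (successors {c}): φ is true.
  e (successors {b, c}): φ is true.
Detail at b (counterexample):
  At b: Dia p is true, Dia p and Dia s is false, so Dia p -> (Dia p and Dia s) is false.
    At b: Dia p requires p at some successor in {c, e}.
      p holds at e, so Dia p is true at b.
    At b: Dia p is true, Dia s is false, so Dia p and Dia s is false.
      At b: Dia p requires p at some successor in {c, e}.
        p holds at e, so Dia p is true at b.
      At b: Dia s requires s at some successor in {c, e}.
        At c: s is false.
        At e: s is false.
      So Dia s is false at b.

No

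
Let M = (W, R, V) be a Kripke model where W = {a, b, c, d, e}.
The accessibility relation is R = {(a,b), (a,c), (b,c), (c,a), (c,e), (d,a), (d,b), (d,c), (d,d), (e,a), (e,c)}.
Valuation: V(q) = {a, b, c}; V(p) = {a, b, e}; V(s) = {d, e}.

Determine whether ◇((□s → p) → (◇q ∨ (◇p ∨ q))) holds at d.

At d: ◇((□s → p) → (◇q ∨ (◇p ∨ q))) requires (□s → p) → (◇q ∨ (◇p ∨ q)) at some successor in {a, b, c, d}.
  (□s → p) → (◇q ∨ (◇p ∨ q)) holds at a, so ◇((□s → p) → (◇q ∨ (◇p ∨ q))) is true at d.
    At a: □s → p is true, ◇q ∨ (◇p ∨ q) is true, so (□s → p) → (◇q ∨ (◇p ∨ q)) is true.
      At a: □s is false, p is true, so □s → p is true.
      At a: ◇q is true, ◇p ∨ q is true, so ◇q ∨ (◇p ∨ q) is true.

Yes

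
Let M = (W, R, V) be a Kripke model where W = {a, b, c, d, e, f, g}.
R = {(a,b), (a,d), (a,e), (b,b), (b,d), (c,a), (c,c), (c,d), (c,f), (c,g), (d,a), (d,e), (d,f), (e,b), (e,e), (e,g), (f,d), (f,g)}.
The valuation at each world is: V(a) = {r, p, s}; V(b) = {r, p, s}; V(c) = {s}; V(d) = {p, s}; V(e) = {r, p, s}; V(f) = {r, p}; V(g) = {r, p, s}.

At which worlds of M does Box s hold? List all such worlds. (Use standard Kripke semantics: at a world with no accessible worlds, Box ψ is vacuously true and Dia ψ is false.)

a, b, e, f, g

Let φ = Box s. Evaluate φ at each world:
  a (successors {b, d, e}): φ is true.
  b (successors {b, d}): φ is true.
  c (successors {a, c, d, f, g}): φ is false.
  d (successors {a, e, f}): φ is false.
  e (successors {b, e, g}): φ is true.
  f (successors {d, g}): φ is true.
  g (successors ∅): φ is true.
For instance, at e:
  At e: Box s requires s at every successor {b, e, g}.
    At b: s is true.
    At e: s is true.
    At g: s is true.
  So Box s is true at e.
Satisfying worlds: {a, b, e, f, g}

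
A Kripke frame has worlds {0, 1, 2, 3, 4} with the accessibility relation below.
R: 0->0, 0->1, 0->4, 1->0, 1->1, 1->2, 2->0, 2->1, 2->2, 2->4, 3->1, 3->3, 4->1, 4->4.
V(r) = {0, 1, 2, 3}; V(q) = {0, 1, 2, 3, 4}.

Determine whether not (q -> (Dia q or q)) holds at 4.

No

Recall that Dia ψ holds at a world iff ψ holds at some accessible world.
At 4: q -> (Dia q or q) is true, so not (q -> (Dia q or q)) is false.
  At 4: q is true, Dia q or q is true, so q -> (Dia q or q) is true.
    At 4: Dia q is true, q is true, so Dia q or q is true.
      At 4: Dia q requires q at some successor in {1, 4}.
        q holds at 1, so Dia q is true at 4.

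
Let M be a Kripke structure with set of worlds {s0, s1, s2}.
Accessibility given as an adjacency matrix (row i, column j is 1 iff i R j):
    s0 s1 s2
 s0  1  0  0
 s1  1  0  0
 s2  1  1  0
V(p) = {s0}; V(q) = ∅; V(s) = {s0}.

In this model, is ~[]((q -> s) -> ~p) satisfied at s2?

Yes

At s2: []((q -> s) -> ~p) is false, so ~[]((q -> s) -> ~p) is true.
  At s2: []((q -> s) -> ~p) requires (q -> s) -> ~p at every successor {s0, s1}.
    (q -> s) -> ~p fails at s0, so []((q -> s) -> ~p) is false at s2.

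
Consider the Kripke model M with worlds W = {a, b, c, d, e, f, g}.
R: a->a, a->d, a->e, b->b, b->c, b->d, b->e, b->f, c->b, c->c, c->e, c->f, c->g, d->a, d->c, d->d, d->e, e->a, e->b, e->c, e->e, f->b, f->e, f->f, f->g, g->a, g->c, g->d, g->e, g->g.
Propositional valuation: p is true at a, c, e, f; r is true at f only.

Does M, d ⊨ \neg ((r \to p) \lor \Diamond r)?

No

At d: (r \to p) \lor \Diamond r is true, so \neg ((r \to p) \lor \Diamond r) is false.
  At d: r \to p is true, \Diamond r is false, so (r \to p) \lor \Diamond r is true.
    At d: \Diamond r requires r at some successor in {a, c, d, e}.
      At a: r is false.
      At c: r is false.
      At d: r is false.
      At e: r is false.
    So \Diamond r is false at d.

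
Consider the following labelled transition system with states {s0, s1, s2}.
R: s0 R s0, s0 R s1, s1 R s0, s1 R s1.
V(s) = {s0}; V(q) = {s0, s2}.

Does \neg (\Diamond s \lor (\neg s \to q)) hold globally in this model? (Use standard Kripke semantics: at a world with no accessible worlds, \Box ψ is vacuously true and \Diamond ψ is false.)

No

Let φ = \neg (\Diamond s \lor (\neg s \to q)). Evaluate φ at each world:
  s0 (successors {s0, s1}): φ is false.
  s1 (successors {s0, s1}): φ is false.
  s2 (successors ∅): φ is false.
Detail at s0 (counterexample):
  At s0: \Diamond s \lor (\neg s \to q) is true, so \neg (\Diamond s \lor (\neg s \to q)) is false.
    At s0: \Diamond s is true, \neg s \to q is true, so \Diamond s \lor (\neg s \to q) is true.
      At s0: \Diamond s requires s at some successor in {s0, s1}.
        s holds at s0, so \Diamond s is true at s0.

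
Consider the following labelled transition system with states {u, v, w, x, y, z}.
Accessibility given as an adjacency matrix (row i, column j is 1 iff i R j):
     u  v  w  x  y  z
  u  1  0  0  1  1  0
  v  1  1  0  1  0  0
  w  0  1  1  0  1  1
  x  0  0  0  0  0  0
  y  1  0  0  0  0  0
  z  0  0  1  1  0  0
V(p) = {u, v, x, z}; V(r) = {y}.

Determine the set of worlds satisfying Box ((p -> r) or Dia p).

w, x, y

Let φ = Box ((p -> r) or Dia p). Evaluate φ at each world:
  u (successors {u, x, y}): φ is false.
  v (successors {u, v, x}): φ is false.
  w (successors {v, w, y, z}): φ is true.
  x (successors ∅): φ is true.
  y (successors {u}): φ is true.
  z (successors {w, x}): φ is false.
For instance, at v:
  At v: Box ((p -> r) or Dia p) requires (p -> r) or Dia p at every successor {u, v, x}.
    (p -> r) or Dia p fails at x, so Box ((p -> r) or Dia p) is false at v.
      At x: p -> r is false, Dia p is false, so (p -> r) or Dia p is false.
Satisfying worlds: {w, x, y}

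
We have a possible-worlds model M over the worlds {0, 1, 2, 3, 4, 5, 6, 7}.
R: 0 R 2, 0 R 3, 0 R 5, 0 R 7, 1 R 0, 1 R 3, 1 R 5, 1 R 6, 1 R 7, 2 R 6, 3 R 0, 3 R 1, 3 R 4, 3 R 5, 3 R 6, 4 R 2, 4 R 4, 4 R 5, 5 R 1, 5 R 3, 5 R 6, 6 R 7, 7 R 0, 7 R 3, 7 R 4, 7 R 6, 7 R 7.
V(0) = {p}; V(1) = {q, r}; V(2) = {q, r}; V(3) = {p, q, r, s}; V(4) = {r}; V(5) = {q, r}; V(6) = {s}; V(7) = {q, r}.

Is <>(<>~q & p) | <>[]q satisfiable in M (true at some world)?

Let φ = <>(<>~q & p) | <>[]q. Evaluate φ at each world:
  0 (successors {2, 3, 5, 7}): φ is true.
  1 (successors {0, 3, 5, 6, 7}): φ is true.
  2 (successors {6}): φ is true.
  3 (successors {0, 1, 4, 5, 6}): φ is true.
  4 (successors {2, 4, 5}): φ is false.
  5 (successors {1, 3, 6}): φ is true.
  6 (successors {7}): φ is false.
  7 (successors {0, 3, 4, 6, 7}): φ is true.
Detail at 0 (witness):
  At 0: <>(<>~q & p) is true, <>[]q is false, so <>(<>~q & p) | <>[]q is true.
    At 0: <>(<>~q & p) requires <>~q & p at some successor in {2, 3, 5, 7}.
      <>~q & p holds at 3, so <>(<>~q & p) is true at 0.
    At 0: <>[]q requires []q at some successor in {2, 3, 5, 7}.
      At 2: []q is false.
      At 3: []q is false.
      At 5: []q is false.
      At 7: []q is false.
    So <>[]q is false at 0.

Yes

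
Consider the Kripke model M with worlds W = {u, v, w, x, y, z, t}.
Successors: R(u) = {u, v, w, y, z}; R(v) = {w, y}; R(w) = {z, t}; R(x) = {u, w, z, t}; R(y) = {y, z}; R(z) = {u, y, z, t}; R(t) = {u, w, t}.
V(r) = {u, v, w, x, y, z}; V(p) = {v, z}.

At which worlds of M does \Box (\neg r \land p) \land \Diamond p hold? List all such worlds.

Let φ = \Box (\neg r \land p) \land \Diamond p. Evaluate φ at each world:
  u (successors {u, v, w, y, z}): φ is false.
  v (successors {w, y}): φ is false.
  w (successors {z, t}): φ is false.
  x (successors {u, w, z, t}): φ is false.
  y (successors {y, z}): φ is false.
  z (successors {u, y, z, t}): φ is false.
  t (successors {u, w, t}): φ is false.
For instance, at z:
  At z: \Box (\neg r \land p) is false, \Diamond p is true, so \Box (\neg r \land p) \land \Diamond p is false.
    At z: \Box (\neg r \land p) requires \neg r \land p at every successor {u, y, z, t}.
      \neg r \land p fails at u, so \Box (\neg r \land p) is false at z.
    At z: \Diamond p requires p at some successor in {u, y, z, t}.
      p holds at z, so \Diamond p is true at z.
Satisfying worlds: none.

none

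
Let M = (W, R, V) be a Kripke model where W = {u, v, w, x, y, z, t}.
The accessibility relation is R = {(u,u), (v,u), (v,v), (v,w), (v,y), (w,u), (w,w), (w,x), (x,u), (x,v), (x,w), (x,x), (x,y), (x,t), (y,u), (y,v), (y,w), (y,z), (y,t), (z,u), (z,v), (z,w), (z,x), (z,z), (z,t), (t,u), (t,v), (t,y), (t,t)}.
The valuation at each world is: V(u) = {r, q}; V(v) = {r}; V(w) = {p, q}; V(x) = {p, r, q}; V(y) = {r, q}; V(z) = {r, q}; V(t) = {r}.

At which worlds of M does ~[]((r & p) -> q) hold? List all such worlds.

none

Let φ = ~[]((r & p) -> q). Evaluate φ at each world:
  u (successors {u}): φ is false.
  v (successors {u, v, w, y}): φ is false.
  w (successors {u, w, x}): φ is false.
  x (successors {u, v, w, x, y, t}): φ is false.
  y (successors {u, v, w, z, t}): φ is false.
  z (successors {u, v, w, x, z, t}): φ is false.
  t (successors {u, v, y, t}): φ is false.
For instance, at y:
  At y: []((r & p) -> q) is true, so ~[]((r & p) -> q) is false.
    At y: []((r & p) -> q) requires (r & p) -> q at every successor {u, v, w, z, t}.
      At u: (r & p) -> q is true.
      At v: (r & p) -> q is true.
      At w: (r & p) -> q is true.
      At z: (r & p) -> q is true.
      At t: (r & p) -> q is true.
    So []((r & p) -> q) is true at y.
Satisfying worlds: none.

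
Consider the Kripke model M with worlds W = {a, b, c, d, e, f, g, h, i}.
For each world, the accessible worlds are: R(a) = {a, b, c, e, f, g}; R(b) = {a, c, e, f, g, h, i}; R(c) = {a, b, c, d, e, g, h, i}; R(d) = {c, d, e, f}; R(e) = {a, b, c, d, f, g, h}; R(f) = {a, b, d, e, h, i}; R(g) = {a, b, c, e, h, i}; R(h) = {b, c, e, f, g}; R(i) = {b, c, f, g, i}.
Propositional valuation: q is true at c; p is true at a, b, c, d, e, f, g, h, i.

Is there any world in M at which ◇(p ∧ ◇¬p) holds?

Let φ = ◇(p ∧ ◇¬p). Evaluate φ at each world:
  a (successors {a, b, c, e, f, g}): φ is false.
  b (successors {a, c, e, f, g, h, i}): φ is false.
  c (successors {a, b, c, d, e, g, h, i}): φ is false.
  d (successors {c, d, e, f}): φ is false.
  e (successors {a, b, c, d, f, g, h}): φ is false.
  f (successors {a, b, d, e, h, i}): φ is false.
  g (successors {a, b, c, e, h, i}): φ is false.
  h (successors {b, c, e, f, g}): φ is false.
  i (successors {b, c, f, g, i}): φ is false.
For instance, at h:
  At h: ◇(p ∧ ◇¬p) requires p ∧ ◇¬p at some successor in {b, c, e, f, g}.
    At b: p ∧ ◇¬p is false.
    At c: p ∧ ◇¬p is false.
    At e: p ∧ ◇¬p is false.
    At f: p ∧ ◇¬p is false.
    At g: p ∧ ◇¬p is false.
  So ◇(p ∧ ◇¬p) is false at h.

No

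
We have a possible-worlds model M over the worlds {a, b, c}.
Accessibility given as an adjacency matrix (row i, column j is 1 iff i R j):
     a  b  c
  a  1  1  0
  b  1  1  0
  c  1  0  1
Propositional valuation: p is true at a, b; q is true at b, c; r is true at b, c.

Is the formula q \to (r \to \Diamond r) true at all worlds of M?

Recall that \Diamond ψ holds at a world iff ψ holds at some accessible world.
Let φ = q \to (r \to \Diamond r). Evaluate φ at each world:
  a (successors {a, b}): φ is true.
  b (successors {a, b}): φ is true.
  c (successors {a, c}): φ is true.
For instance, at a:
  At a: q is false, r \to \Diamond r is true, so q \to (r \to \Diamond r) is true.
    At a: r is false, \Diamond r is true, so r \to \Diamond r is true.
      At a: \Diamond r requires r at some successor in {a, b}.
        r holds at b, so \Diamond r is true at a.

Yes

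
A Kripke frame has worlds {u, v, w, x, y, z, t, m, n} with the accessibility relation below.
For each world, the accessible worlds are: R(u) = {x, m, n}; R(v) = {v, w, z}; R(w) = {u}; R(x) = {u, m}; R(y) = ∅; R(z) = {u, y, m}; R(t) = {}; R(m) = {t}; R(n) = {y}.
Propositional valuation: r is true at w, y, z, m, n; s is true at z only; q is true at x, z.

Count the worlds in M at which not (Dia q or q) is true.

Let φ = not (Dia q or q). Evaluate φ at each world:
  u (successors {x, m, n}): φ is false.
  v (successors {v, w, z}): φ is false.
  w (successors {u}): φ is true.
  x (successors {u, m}): φ is false.
  y (successors ∅): φ is true.
  z (successors {u, y, m}): φ is false.
  t (successors ∅): φ is true.
  m (successors {t}): φ is true.
  n (successors {y}): φ is true.
For instance, at w:
  At w: Dia q or q is false, so not (Dia q or q) is true.
    At w: Dia q is false, q is false, so Dia q or q is false.
      At w: Dia q requires q at some successor in {u}.
        At u: q is false.
      So Dia q is false at w.
Satisfying worlds: {w, y, t, m, n}

5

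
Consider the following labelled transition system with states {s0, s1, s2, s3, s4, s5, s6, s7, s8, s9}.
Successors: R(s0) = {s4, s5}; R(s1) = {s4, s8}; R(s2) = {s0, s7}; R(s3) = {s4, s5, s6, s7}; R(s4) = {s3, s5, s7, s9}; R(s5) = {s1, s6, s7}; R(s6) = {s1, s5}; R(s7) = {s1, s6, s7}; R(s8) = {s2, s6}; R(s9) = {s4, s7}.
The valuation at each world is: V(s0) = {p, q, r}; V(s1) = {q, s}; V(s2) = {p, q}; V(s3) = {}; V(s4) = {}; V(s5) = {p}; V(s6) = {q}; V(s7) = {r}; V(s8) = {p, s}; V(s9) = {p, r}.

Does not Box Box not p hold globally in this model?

Yes

Let φ = not Box Box not p. Evaluate φ at each world:
  s0 (successors {s4, s5}): φ is true.
  s1 (successors {s4, s8}): φ is true.
  s2 (successors {s0, s7}): φ is true.
  s3 (successors {s4, s5, s6, s7}): φ is true.
  s4 (successors {s3, s5, s7, s9}): φ is true.
  s5 (successors {s1, s6, s7}): φ is true.
  s6 (successors {s1, s5}): φ is true.
  s7 (successors {s1, s6, s7}): φ is true.
  s8 (successors {s2, s6}): φ is true.
  s9 (successors {s4, s7}): φ is true.
For instance, at s3:
  At s3: Box Box not p is false, so not Box Box not p is true.
    At s3: Box Box not p requires Box not p at every successor {s4, s5, s6, s7}.
      Box not p fails at s4, so Box Box not p is false at s3.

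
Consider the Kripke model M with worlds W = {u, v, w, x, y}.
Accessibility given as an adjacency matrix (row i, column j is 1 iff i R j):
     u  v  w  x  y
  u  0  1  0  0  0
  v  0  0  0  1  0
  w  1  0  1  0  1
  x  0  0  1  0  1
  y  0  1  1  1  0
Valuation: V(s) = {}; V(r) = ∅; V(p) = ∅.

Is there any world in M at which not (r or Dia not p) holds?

Let φ = not (r or Dia not p). Evaluate φ at each world:
  u (successors {v}): φ is false.
  v (successors {x}): φ is false.
  w (successors {u, w, y}): φ is false.
  x (successors {w, y}): φ is false.
  y (successors {v, w, x}): φ is false.
For instance, at u:
  At u: r or Dia not p is true, so not (r or Dia not p) is false.
    At u: r is false, Dia not p is true, so r or Dia not p is true.
      At u: Dia not p requires not p at some successor in {v}.
        not p holds at v, so Dia not p is true at u.

No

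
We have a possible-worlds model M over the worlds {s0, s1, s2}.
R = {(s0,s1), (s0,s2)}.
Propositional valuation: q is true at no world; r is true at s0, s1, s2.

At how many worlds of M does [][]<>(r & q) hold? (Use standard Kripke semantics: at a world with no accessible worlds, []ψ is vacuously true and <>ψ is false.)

Let φ = [][]<>(r & q). Evaluate φ at each world:
  s0 (successors {s1, s2}): φ is true.
  s1 (successors ∅): φ is true.
  s2 (successors ∅): φ is true.
For instance, at s0:
  At s0: [][]<>(r & q) requires []<>(r & q) at every successor {s1, s2}.
      At s1: no accessible worlds, so []<>(r & q) holds vacuously.
      At s2: no accessible worlds, so []<>(r & q) holds vacuously.
  So [][]<>(r & q) is true at s0.
Satisfying worlds: {s0, s1, s2}

3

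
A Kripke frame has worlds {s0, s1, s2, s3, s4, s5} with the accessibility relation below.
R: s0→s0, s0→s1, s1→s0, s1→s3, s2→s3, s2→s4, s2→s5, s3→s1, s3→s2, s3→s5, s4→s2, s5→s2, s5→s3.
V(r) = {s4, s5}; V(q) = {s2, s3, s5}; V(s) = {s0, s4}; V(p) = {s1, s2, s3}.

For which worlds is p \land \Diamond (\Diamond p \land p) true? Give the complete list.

s1, s2, s3

Let φ = p \land \Diamond (\Diamond p \land p). Evaluate φ at each world:
  s0 (successors {s0, s1}): φ is false.
  s1 (successors {s0, s3}): φ is true.
  s2 (successors {s3, s4, s5}): φ is true.
  s3 (successors {s1, s2, s5}): φ is true.
  s4 (successors {s2}): φ is false.
  s5 (successors {s2, s3}): φ is false.
For instance, at s5:
  At s5: p is false, \Diamond (\Diamond p \land p) is true, so p \land \Diamond (\Diamond p \land p) is false.
    At s5: \Diamond (\Diamond p \land p) requires \Diamond p \land p at some successor in {s2, s3}.
      \Diamond p \land p holds at s2, so \Diamond (\Diamond p \land p) is true at s5.
Satisfying worlds: {s1, s2, s3}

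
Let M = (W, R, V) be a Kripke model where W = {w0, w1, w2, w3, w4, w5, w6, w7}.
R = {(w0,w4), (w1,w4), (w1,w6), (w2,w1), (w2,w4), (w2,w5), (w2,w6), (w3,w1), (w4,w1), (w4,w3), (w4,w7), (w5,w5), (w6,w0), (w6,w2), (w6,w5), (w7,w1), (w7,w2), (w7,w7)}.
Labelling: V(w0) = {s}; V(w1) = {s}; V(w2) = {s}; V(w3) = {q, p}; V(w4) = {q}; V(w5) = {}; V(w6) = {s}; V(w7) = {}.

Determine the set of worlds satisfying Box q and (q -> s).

w0

Let φ = Box q and (q -> s). Evaluate φ at each world:
  w0 (successors {w4}): φ is true.
  w1 (successors {w4, w6}): φ is false.
  w2 (successors {w1, w4, w5, w6}): φ is false.
  w3 (successors {w1}): φ is false.
  w4 (successors {w1, w3, w7}): φ is false.
  w5 (successors {w5}): φ is false.
  w6 (successors {w0, w2, w5}): φ is false.
  w7 (successors {w1, w2, w7}): φ is false.
For instance, at w3:
  At w3: Box q is false, q -> s is false, so Box q and (q -> s) is false.
    At w3: Box q requires q at every successor {w1}.
      q fails at w1, so Box q is false at w3.
Satisfying worlds: {w0}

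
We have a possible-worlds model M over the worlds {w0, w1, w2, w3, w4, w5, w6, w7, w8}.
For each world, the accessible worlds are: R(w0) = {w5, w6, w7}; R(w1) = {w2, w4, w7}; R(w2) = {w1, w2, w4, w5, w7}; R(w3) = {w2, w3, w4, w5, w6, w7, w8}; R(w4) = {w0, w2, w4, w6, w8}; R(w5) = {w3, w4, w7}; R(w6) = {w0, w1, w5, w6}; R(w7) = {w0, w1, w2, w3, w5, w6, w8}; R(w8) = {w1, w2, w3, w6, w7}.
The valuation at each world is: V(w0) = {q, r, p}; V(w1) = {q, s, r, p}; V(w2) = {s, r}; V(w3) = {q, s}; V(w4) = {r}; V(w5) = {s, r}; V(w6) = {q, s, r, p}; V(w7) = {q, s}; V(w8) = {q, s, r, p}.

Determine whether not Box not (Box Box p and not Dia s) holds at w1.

No

Recall that Box ψ holds at a world iff ψ holds at every accessible world, and Dia ψ holds iff ψ holds at some accessible world.
At w1: Box not (Box Box p and not Dia s) is true, so not Box not (Box Box p and not Dia s) is false.
  At w1: Box not (Box Box p and not Dia s) requires not (Box Box p and not Dia s) at every successor {w2, w4, w7}.
      At w2: Box Box p and not Dia s is false, so not (Box Box p and not Dia s) is true.
      At w4: Box Box p and not Dia s is false, so not (Box Box p and not Dia s) is true.
      At w7: Box Box p and not Dia s is false, so not (Box Box p and not Dia s) is true.
  So Box not (Box Box p and not Dia s) is true at w1.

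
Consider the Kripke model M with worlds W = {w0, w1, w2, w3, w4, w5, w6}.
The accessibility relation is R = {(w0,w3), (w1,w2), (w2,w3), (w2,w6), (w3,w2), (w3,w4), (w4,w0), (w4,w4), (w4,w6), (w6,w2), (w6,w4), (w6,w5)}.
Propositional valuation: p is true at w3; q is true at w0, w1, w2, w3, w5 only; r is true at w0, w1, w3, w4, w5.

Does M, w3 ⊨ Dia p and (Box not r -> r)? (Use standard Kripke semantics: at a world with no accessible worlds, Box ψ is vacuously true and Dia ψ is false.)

No

At w3: Dia p is false, Box not r -> r is true, so Dia p and (Box not r -> r) is false.
  At w3: Dia p requires p at some successor in {w2, w4}.
    At w2: p is false.
    At w4: p is false.
  So Dia p is false at w3.
  At w3: Box not r is false, r is true, so Box not r -> r is true.
    At w3: Box not r requires not r at every successor {w2, w4}.
      not r fails at w4, so Box not r is false at w3.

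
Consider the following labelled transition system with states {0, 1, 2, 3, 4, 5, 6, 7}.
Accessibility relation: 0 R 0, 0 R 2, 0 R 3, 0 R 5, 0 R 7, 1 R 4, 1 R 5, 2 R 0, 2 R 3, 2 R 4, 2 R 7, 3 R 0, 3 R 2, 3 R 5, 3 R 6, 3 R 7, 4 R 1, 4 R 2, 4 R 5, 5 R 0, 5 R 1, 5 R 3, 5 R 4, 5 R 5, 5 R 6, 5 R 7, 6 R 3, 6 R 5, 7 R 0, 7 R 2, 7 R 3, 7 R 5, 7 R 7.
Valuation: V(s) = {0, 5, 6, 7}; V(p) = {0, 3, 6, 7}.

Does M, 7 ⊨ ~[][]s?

Yes

At 7: [][]s is false, so ~[][]s is true.
  At 7: [][]s requires []s at every successor {0, 2, 3, 5, 7}.
    []s fails at 0, so [][]s is false at 7.
      At 0: []s requires s at every successor {0, 2, 3, 5, 7}.
        s fails at 2, so []s is false at 0.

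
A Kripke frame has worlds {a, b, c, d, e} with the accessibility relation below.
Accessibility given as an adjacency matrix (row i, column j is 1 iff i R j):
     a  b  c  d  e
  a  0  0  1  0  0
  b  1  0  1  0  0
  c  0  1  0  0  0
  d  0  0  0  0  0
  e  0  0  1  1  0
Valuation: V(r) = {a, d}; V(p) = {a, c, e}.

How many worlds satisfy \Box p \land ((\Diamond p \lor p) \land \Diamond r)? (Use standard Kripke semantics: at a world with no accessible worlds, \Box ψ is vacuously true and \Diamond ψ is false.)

Recall that \Box ψ holds at a world iff ψ holds at every accessible world, and \Diamond ψ holds iff ψ holds at some accessible world.
Let φ = \Box p \land ((\Diamond p \lor p) \land \Diamond r). Evaluate φ at each world:
  a (successors {c}): φ is false.
  b (successors {a, c}): φ is true.
  c (successors {b}): φ is false.
  d (successors ∅): φ is false.
  e (successors {c, d}): φ is false.
For instance, at a:
  At a: \Box p is true, (\Diamond p \lor p) \land \Diamond r is false, so \Box p \land ((\Diamond p \lor p) \land \Diamond r) is false.
    At a: \Box p requires p at every successor {c}.
      At c: p is true.
    So \Box p is true at a.
    At a: \Diamond p \lor p is true, \Diamond r is false, so (\Diamond p \lor p) \land \Diamond r is false.
      At a: \Diamond p is true, p is true, so \Diamond p \lor p is true.
      At a: \Diamond r requires r at some successor in {c}.
        At c: r is false.
      So \Diamond r is false at a.
Satisfying worlds: {b}

1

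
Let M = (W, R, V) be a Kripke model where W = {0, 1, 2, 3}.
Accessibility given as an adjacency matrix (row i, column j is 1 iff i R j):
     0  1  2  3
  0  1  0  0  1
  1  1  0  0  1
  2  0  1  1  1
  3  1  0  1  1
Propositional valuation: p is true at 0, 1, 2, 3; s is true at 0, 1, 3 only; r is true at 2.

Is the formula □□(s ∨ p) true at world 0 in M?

Yes

At 0: □□(s ∨ p) requires □(s ∨ p) at every successor {0, 3}.
    At 0: □(s ∨ p) requires s ∨ p at every successor {0, 3}.
      At 0: s ∨ p is true.
      At 3: s ∨ p is true.
    So □(s ∨ p) is true at 0.
    At 3: □(s ∨ p) requires s ∨ p at every successor {0, 2, 3}.
      At 0: s ∨ p is true.
      At 2: s ∨ p is true.
      At 3: s ∨ p is true.
    So □(s ∨ p) is true at 3.
So □□(s ∨ p) is true at 0.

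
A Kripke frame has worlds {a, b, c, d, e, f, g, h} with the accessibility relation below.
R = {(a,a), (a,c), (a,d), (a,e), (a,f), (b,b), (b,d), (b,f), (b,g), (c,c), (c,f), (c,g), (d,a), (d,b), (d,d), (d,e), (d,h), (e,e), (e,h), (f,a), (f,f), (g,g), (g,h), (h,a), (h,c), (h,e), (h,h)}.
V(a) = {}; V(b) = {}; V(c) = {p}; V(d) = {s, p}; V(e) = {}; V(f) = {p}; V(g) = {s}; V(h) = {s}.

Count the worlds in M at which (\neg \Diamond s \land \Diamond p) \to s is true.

Let φ = (\neg \Diamond s \land \Diamond p) \to s. Evaluate φ at each world:
  a (successors {a, c, d, e, f}): φ is true.
  b (successors {b, d, f, g}): φ is true.
  c (successors {c, f, g}): φ is true.
  d (successors {a, b, d, e, h}): φ is true.
  e (successors {e, h}): φ is true.
  f (successors {a, f}): φ is false.
  g (successors {g, h}): φ is true.
  h (successors {a, c, e, h}): φ is true.
For instance, at a:
  At a: \neg \Diamond s \land \Diamond p is false, s is false, so (\neg \Diamond s \land \Diamond p) \to s is true.
    At a: \neg \Diamond s is false, \Diamond p is true, so \neg \Diamond s \land \Diamond p is false.
      At a: \Diamond s is true, so \neg \Diamond s is false.
      At a: \Diamond p requires p at some successor in {a, c, d, e, f}.
        p holds at c, so \Diamond p is true at a.
Satisfying worlds: {a, b, c, d, e, g, h}

7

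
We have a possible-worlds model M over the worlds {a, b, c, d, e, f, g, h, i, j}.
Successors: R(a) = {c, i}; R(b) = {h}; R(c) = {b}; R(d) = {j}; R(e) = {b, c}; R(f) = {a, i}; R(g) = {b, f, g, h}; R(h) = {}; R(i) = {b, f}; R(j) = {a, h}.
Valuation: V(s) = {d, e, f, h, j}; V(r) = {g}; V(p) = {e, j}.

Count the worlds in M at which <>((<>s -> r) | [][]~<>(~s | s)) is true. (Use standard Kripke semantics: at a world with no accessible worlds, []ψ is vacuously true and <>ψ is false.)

8

Recall that []ψ holds at a world iff ψ holds at every accessible world, and <>ψ holds iff ψ holds at some accessible world.
Let φ = <>((<>s -> r) | [][]~<>(~s | s)). Evaluate φ at each world:
  a (successors {c, i}): φ is true.
  b (successors {h}): φ is true.
  c (successors {b}): φ is true.
  d (successors {j}): φ is false.
  e (successors {b, c}): φ is true.
  f (successors {a, i}): φ is true.
  g (successors {b, f, g, h}): φ is true.
  h (successors ∅): φ is false.
  i (successors {b, f}): φ is true.
  j (successors {a, h}): φ is true.
For instance, at b:
  At b: <>((<>s -> r) | [][]~<>(~s | s)) requires (<>s -> r) | [][]~<>(~s | s) at some successor in {h}.
    (<>s -> r) | [][]~<>(~s | s) holds at h, so <>((<>s -> r) | [][]~<>(~s | s)) is true at b.
      At h: <>s -> r is true, [][]~<>(~s | s) is true, so (<>s -> r) | [][]~<>(~s | s) is true.
Satisfying worlds: {a, b, c, e, f, g, i, j}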